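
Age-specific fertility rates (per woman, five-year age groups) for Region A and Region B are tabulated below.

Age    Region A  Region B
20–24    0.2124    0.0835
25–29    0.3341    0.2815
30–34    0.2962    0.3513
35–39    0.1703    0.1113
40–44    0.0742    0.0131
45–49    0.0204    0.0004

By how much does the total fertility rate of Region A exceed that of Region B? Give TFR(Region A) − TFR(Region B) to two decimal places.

Region A:
  Sum of ASFRs = 0.2124 + 0.3341 + 0.2962 + 0.1703 + 0.0742 + 0.0204 = 1.1076
  TFR = 5 × 1.1076 = 5.538
Region B:
  Sum of ASFRs = 0.0835 + 0.2815 + 0.3513 + 0.1113 + 0.0131 + 0.0004 = 0.8411
  TFR = 5 × 0.8411 = 4.2055
Difference = 5.538 − 4.2055 = 1.3325

1.33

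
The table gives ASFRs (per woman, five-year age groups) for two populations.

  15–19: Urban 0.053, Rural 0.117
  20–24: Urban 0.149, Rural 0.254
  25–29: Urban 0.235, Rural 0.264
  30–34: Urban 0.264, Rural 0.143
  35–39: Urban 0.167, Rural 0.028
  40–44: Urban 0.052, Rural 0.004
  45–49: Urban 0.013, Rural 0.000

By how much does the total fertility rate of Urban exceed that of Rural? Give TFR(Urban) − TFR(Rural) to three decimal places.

Urban:
  Sum of ASFRs = 0.053 + 0.149 + 0.235 + 0.264 + 0.167 + 0.052 + 0.013 = 0.933
  TFR = 5 × 0.933 = 4.665
Rural:
  Sum of ASFRs = 0.117 + 0.254 + 0.264 + 0.143 + 0.028 + 0.004 + 0.000 = 0.810
  TFR = 5 × 0.810 = 4.05
Difference = 4.665 − 4.05 = 0.615

0.615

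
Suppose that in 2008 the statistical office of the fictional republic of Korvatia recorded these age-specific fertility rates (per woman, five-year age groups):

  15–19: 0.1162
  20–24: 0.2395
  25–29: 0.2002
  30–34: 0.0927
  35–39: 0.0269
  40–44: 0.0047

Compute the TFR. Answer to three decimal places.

3.401

Sum of ASFRs = 0.1162 + 0.2395 + 0.2002 + 0.0927 + 0.0269 + 0.0047 = 0.6802
TFR = 5 × 0.6802 = 3.401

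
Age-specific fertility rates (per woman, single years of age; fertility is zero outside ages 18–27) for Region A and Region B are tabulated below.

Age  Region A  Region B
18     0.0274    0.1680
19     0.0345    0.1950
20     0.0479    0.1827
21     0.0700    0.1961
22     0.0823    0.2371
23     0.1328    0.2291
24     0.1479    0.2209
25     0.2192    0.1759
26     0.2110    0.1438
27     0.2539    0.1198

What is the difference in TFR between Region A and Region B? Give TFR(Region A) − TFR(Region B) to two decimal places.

Region A:
  Sum of ASFRs = 0.0274 + 0.0345 + 0.0479 + 0.0700 + 0.0823 + 0.1328 + 0.1479 + 0.2192 + 0.2110 + 0.2539 = 1.2269
  TFR = 1.2269
Region B:
  Sum of ASFRs = 0.1680 + 0.1950 + 0.1827 + 0.1961 + 0.2371 + 0.2291 + 0.2209 + 0.1759 + 0.1438 + 0.1198 = 1.8684
  TFR = 1.8684
Difference = 1.2269 − 1.8684 = -0.6415

-0.64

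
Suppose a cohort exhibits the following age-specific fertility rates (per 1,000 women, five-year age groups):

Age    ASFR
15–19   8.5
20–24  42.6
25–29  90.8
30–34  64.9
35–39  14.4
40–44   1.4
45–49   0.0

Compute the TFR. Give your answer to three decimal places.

1.113

Sum of ASFRs = 8.5 + 42.6 + 90.8 + 64.9 + 14.4 + 1.4 + 0.0 = 222.6
TFR = 5 × 222.6 / 1000 = 1.113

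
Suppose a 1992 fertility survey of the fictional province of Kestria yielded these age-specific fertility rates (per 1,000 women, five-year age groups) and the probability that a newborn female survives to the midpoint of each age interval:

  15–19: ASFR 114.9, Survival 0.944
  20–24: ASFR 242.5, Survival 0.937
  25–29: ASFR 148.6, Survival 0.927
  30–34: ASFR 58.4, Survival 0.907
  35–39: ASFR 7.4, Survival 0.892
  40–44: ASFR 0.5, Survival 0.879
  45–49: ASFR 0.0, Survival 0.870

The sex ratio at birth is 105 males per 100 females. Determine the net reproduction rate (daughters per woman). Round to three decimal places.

Proportion female at birth = 100 / (100 + 105) = 0.48780.
Per-age-group product (5 × ASFR × survival probability):
  15–19: 5 × 114.9/1000 × 0.944 = 0.54233
  20–24: 5 × 242.5/1000 × 0.937 = 1.13611
  25–29: 5 × 148.6/1000 × 0.927 = 0.68876
  30–34: 5 × 58.4/1000 × 0.907 = 0.26484
  35–39: 5 × 7.4/1000 × 0.892 = 0.03300
  40–44: 5 × 0.5/1000 × 0.879 = 0.00220
  45–49: 5 × 0.0/1000 × 0.870 = 0.00000
Sum = 2.66724
NRR = 0.48780 × 2.66724 = 1.30108

1.301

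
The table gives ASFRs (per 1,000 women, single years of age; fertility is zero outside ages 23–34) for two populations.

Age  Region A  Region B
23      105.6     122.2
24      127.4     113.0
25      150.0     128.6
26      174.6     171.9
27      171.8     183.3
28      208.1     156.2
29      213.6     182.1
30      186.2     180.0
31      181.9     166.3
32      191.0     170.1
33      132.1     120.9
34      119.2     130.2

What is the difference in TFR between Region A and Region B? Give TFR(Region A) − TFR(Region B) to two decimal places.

Region A:
  Sum of ASFRs = 105.6 + 127.4 + 150.0 + 174.6 + 171.8 + 208.1 + 213.6 + 186.2 + 181.9 + 191.0 + 132.1 + 119.2 = 1961.5
  TFR = 1961.5 / 1000 = 1.9615
Region B:
  Sum of ASFRs = 122.2 + 113.0 + 128.6 + 171.9 + 183.3 + 156.2 + 182.1 + 180.0 + 166.3 + 170.1 + 120.9 + 130.2 = 1824.8
  TFR = 1824.8 / 1000 = 1.8248
Difference = 1.9615 − 1.8248 = 0.1367

0.14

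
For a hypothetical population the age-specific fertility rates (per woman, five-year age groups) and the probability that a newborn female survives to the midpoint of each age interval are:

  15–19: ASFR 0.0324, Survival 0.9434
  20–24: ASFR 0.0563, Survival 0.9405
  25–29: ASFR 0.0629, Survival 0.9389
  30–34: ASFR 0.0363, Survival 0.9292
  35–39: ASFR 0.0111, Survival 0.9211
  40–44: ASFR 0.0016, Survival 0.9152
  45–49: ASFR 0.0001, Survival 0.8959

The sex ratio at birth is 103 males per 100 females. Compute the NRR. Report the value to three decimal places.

Proportion female at birth = 100 / (100 + 103) = 0.49261.
Each age group contributes 5 × ASFR × survival:
  15–19: 5 × 0.0324 × 0.9434 = 0.15283
  20–24: 5 × 0.0563 × 0.9405 = 0.26475
  25–29: 5 × 0.0629 × 0.9389 = 0.29528
  30–34: 5 × 0.0363 × 0.9292 = 0.16865
  35–39: 5 × 0.0111 × 0.9211 = 0.05112
  40–44: 5 × 0.0016 × 0.9152 = 0.00732
  45–49: 5 × 0.0001 × 0.8959 = 0.00045
Sum = 0.94040
NRR = 0.49261 × 0.94040 = 0.46325
NRR < 1, so the cohort does not fully replace itself.

0.463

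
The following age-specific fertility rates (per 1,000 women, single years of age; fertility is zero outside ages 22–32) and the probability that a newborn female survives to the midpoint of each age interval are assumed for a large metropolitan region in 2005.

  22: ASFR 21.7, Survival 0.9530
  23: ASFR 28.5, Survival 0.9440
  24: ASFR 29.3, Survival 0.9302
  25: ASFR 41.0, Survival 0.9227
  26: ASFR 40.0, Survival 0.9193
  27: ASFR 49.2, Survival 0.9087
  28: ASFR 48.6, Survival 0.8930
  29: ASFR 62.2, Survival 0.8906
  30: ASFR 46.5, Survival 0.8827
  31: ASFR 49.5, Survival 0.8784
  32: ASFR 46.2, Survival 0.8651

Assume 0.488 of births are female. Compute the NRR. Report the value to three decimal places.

0.204

Proportion female at birth = 0.488.
Survival-weighted fertility by age (1·fₓ·Sₓ):
  22: 1 × 21.7/1000 × 0.9530 = 0.02068
  23: 1 × 28.5/1000 × 0.9440 = 0.02690
  24: 1 × 29.3/1000 × 0.9302 = 0.02725
  25: 1 × 41.0/1000 × 0.9227 = 0.03783
  26: 1 × 40.0/1000 × 0.9193 = 0.03677
  27: 1 × 49.2/1000 × 0.9087 = 0.04471
  28: 1 × 48.6/1000 × 0.8930 = 0.04340
  29: 1 × 62.2/1000 × 0.8906 = 0.05540
  30: 1 × 46.5/1000 × 0.8827 = 0.04105
  31: 1 × 49.5/1000 × 0.8784 = 0.04348
  32: 1 × 46.2/1000 × 0.8651 = 0.03997
Sum = 0.41744
NRR = 0.488 × 0.41744 = 0.20371
An NRR under 1 implies long-run decline under these rates.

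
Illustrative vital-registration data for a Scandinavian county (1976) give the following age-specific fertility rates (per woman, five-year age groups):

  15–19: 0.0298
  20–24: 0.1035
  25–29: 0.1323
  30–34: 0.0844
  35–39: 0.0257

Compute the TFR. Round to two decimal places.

1.88

Sum of ASFRs = 0.0298 + 0.1035 + 0.1323 + 0.0844 + 0.0257 = 0.3757
TFR = 5 × 0.3757 = 1.8785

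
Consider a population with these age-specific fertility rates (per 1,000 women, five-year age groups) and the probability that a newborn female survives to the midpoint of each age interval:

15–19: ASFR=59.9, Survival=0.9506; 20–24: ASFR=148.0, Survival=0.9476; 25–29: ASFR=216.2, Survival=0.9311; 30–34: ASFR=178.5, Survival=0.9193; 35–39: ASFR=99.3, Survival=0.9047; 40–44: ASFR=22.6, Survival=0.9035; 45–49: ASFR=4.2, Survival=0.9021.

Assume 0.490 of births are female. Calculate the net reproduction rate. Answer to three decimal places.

Proportion female at birth = 0.490.
Per-age-group product (5 × ASFR × survival probability):
  15–19: 5 × 59.9/1000 × 0.9506 = 0.28470
  20–24: 5 × 148.0/1000 × 0.9476 = 0.70122
  25–29: 5 × 216.2/1000 × 0.9311 = 1.00652
  30–34: 5 × 178.5/1000 × 0.9193 = 0.82048
  35–39: 5 × 99.3/1000 × 0.9047 = 0.44918
  40–44: 5 × 22.6/1000 × 0.9035 = 0.10210
  45–49: 5 × 4.2/1000 × 0.9021 = 0.01894
Sum = 3.38314
NRR = 0.490 × 3.38314 = 1.65774

1.658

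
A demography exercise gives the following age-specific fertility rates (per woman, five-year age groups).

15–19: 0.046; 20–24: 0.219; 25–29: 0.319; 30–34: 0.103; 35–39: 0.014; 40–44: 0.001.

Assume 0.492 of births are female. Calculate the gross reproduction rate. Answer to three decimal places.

1.727

Proportion female at birth = 0.492.
Sum of ASFRs = 0.046 + 0.219 + 0.319 + 0.103 + 0.014 + 0.001 = 0.702
TFR = 5 × 0.702 = 3.51
GRR = 0.492 × 3.51 = 1.72692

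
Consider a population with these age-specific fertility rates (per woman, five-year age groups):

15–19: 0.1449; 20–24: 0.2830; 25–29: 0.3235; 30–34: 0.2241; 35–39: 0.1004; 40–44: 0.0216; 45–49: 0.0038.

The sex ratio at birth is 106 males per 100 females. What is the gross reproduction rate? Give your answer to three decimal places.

2.673

Proportion female at birth = 100 / (100 + 106) = 0.48544.
Sum of ASFRs = 0.1449 + 0.2830 + 0.3235 + 0.2241 + 0.1004 + 0.0216 + 0.0038 = 1.1013
TFR = 5 × 1.1013 = 5.5065
GRR = 0.48544 × 5.5065 = 2.67308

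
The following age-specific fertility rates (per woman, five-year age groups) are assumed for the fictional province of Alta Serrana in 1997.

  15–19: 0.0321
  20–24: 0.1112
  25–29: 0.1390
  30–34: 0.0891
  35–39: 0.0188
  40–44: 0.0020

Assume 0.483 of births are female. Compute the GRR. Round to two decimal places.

0.95

Proportion female at birth = 0.483.
Sum of ASFRs = 0.0321 + 0.1112 + 0.1390 + 0.0891 + 0.0188 + 0.0020 = 0.3922
TFR = 5 × 0.3922 = 1.961
GRR = 0.483 × 1.961 = 0.94716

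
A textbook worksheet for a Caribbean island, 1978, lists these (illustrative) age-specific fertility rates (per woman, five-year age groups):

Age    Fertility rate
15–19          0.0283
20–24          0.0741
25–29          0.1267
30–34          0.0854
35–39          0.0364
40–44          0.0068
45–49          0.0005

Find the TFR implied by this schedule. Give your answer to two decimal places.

Sum of ASFRs = 0.0283 + 0.0741 + 0.1267 + 0.0854 + 0.0364 + 0.0068 + 0.0005 = 0.3582
TFR = 5 × 0.3582 = 1.791

1.79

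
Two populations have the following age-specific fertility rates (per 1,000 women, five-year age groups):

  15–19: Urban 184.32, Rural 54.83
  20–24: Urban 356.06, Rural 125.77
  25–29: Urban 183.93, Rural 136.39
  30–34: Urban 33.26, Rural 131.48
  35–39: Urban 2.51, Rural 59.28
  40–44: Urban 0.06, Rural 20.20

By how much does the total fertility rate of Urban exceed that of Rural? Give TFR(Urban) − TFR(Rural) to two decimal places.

Urban:
  Sum of ASFRs = 184.32 + 356.06 + 183.93 + 33.26 + 2.51 + 0.06 = 760.14
  TFR = 5 × 760.14 / 1000 = 3.8007
Rural:
  Sum of ASFRs = 54.83 + 125.77 + 136.39 + 131.48 + 59.28 + 20.20 = 527.95
  TFR = 5 × 527.95 / 1000 = 2.63975
Difference = 3.8007 − 2.63975 = 1.16095

1.16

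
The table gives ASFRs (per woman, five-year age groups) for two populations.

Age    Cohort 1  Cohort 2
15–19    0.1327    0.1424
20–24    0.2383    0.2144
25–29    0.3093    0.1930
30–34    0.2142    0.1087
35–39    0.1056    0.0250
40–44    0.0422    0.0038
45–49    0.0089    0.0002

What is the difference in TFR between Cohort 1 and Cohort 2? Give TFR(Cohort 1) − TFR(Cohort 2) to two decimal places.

Cohort 1:
  Sum of ASFRs = 0.1327 + 0.2383 + 0.3093 + 0.2142 + 0.1056 + 0.0422 + 0.0089 = 1.0512
  TFR = 5 × 1.0512 = 5.256
Cohort 2:
  Sum of ASFRs = 0.1424 + 0.2144 + 0.1930 + 0.1087 + 0.0250 + 0.0038 + 0.0002 = 0.6875
  TFR = 5 × 0.6875 = 3.4375
Difference = 5.256 − 3.4375 = 1.8185

1.82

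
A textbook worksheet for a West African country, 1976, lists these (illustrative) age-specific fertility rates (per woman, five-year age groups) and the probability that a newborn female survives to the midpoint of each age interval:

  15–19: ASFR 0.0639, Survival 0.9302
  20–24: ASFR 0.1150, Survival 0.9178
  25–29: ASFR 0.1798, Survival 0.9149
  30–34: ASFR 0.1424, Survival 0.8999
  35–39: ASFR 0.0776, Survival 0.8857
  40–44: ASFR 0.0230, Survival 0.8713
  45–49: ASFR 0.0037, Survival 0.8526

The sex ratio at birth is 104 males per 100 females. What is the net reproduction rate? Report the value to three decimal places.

Proportion female at birth = 100 / (100 + 104) = 0.49020.
Survival-weighted fertility by age (5·fₓ·Sₓ):
  15–19: 5 × 0.0639 × 0.9302 = 0.29720
  20–24: 5 × 0.1150 × 0.9178 = 0.52774
  25–29: 5 × 0.1798 × 0.9149 = 0.82250
  30–34: 5 × 0.1424 × 0.8999 = 0.64073
  35–39: 5 × 0.0776 × 0.8857 = 0.34365
  40–44: 5 × 0.0230 × 0.8713 = 0.10020
  45–49: 5 × 0.0037 × 0.8526 = 0.01577
Sum = 2.74779
NRR = 0.49020 × 2.74779 = 1.34697

1.347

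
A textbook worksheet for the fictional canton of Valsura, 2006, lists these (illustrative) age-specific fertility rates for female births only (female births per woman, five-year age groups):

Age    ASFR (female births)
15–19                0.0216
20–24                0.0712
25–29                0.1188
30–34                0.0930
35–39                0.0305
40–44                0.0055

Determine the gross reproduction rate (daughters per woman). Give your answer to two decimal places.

Sum of female ASFRs = 0.0216 + 0.0712 + 0.1188 + 0.0930 + 0.0305 + 0.0055 = 0.3406
GRR = 5 × 0.3406 = 1.703

1.70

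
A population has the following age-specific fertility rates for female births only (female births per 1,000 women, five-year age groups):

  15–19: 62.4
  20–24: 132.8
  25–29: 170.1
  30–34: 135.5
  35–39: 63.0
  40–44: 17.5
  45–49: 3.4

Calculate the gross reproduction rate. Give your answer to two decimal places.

Sum of female ASFRs = 62.4 + 132.8 + 170.1 + 135.5 + 63.0 + 17.5 + 3.4 = 584.7
GRR = 5 × 584.7 / 1000 = 2.9235

2.92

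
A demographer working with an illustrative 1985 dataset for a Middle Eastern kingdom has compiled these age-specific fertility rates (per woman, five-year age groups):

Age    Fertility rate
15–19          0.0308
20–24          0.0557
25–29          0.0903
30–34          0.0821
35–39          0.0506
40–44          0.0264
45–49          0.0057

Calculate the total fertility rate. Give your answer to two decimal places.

1.71

Sum of ASFRs = 0.0308 + 0.0557 + 0.0903 + 0.0821 + 0.0506 + 0.0264 + 0.0057 = 0.3416
TFR = 5 × 0.3416 = 1.708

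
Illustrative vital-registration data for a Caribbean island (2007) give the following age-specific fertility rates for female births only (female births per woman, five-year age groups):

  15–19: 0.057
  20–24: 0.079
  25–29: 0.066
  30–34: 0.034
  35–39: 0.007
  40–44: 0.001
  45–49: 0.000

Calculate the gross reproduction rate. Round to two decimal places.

Sum of female ASFRs = 0.057 + 0.079 + 0.066 + 0.034 + 0.007 + 0.001 + 0.000 = 0.244
GRR = 5 × 0.244 = 1.22

1.22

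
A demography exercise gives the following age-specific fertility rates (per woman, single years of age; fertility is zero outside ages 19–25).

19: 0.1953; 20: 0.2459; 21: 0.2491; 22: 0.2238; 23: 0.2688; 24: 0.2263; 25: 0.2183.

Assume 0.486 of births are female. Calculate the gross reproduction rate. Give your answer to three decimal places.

0.791

Proportion female at birth = 0.486.
Sum of ASFRs = 0.1953 + 0.2459 + 0.2491 + 0.2238 + 0.2688 + 0.2263 + 0.2183 = 1.6275
TFR = 1.6275
GRR = 0.486 × 1.6275 = 0.79097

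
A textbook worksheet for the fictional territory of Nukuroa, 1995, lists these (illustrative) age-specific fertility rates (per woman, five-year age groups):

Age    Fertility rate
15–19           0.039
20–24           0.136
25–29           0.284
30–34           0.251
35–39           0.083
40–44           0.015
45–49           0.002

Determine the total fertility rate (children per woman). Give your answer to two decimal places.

4.05

Sum of ASFRs = 0.039 + 0.136 + 0.284 + 0.251 + 0.083 + 0.015 + 0.002 = 0.810
TFR = 5 × 0.810 = 4.05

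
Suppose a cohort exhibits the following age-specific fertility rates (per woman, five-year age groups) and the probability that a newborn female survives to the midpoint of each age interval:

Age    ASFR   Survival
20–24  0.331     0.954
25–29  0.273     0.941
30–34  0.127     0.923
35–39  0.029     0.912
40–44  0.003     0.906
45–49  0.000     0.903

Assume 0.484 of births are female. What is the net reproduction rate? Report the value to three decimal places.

Proportion female at birth = 0.484.
Each age group contributes 5 × ASFR × survival:
  20–24: 5 × 0.331 × 0.954 = 1.57887
  25–29: 5 × 0.273 × 0.941 = 1.28447
  30–34: 5 × 0.127 × 0.923 = 0.58611
  35–39: 5 × 0.029 × 0.912 = 0.13224
  40–44: 5 × 0.003 × 0.906 = 0.01359
  45–49: 5 × 0.000 × 0.903 = 0.00000
Sum = 3.59528
NRR = 0.484 × 3.59528 = 1.74012
An NRR exceeding 1 indicates intrinsic growth under these rates.

1.740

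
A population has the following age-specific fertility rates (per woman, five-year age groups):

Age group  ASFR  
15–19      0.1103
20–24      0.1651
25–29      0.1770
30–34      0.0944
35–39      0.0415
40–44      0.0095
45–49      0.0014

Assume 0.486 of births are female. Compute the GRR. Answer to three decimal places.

1.456

Proportion female at birth = 0.486.
Sum of ASFRs = 0.1103 + 0.1651 + 0.1770 + 0.0944 + 0.0415 + 0.0095 + 0.0014 = 0.5992
TFR = 5 × 0.5992 = 2.996
GRR = 0.486 × 2.996 = 1.45606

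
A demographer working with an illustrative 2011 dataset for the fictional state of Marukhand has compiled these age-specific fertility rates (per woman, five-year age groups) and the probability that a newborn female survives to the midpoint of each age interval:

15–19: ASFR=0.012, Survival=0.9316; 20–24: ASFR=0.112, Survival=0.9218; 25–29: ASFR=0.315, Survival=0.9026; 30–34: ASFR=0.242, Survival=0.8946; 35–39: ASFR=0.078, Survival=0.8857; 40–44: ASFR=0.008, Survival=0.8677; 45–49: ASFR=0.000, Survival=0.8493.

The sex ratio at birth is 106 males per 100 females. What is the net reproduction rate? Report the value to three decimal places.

Proportion female at birth = 100 / (100 + 106) = 0.48544.
Weighting each age-specific rate by interval width and survival:
  15–19: 5 × 0.012 × 0.9316 = 0.05590
  20–24: 5 × 0.112 × 0.9218 = 0.51621
  25–29: 5 × 0.315 × 0.9026 = 1.42160
  30–34: 5 × 0.242 × 0.8946 = 1.08247
  35–39: 5 × 0.078 × 0.8857 = 0.34542
  40–44: 5 × 0.008 × 0.8677 = 0.03471
  45–49: 5 × 0.000 × 0.8493 = 0.00000
Sum = 3.45631
NRR = 0.48544 × 3.45631 = 1.67783

1.678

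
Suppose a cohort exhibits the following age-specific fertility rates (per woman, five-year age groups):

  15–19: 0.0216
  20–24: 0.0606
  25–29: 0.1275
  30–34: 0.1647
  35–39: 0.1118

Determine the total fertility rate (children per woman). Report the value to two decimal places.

2.43

Sum of ASFRs = 0.0216 + 0.0606 + 0.1275 + 0.1647 + 0.1118 = 0.4862
TFR = 5 × 0.4862 = 2.431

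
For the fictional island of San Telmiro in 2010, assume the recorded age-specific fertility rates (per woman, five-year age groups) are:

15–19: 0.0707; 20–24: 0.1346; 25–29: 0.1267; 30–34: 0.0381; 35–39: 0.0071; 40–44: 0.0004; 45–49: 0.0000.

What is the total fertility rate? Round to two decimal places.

Sum of ASFRs = 0.0707 + 0.1346 + 0.1267 + 0.0381 + 0.0071 + 0.0004 + 0.0000 = 0.3776
TFR = 5 × 0.3776 = 1.888

1.89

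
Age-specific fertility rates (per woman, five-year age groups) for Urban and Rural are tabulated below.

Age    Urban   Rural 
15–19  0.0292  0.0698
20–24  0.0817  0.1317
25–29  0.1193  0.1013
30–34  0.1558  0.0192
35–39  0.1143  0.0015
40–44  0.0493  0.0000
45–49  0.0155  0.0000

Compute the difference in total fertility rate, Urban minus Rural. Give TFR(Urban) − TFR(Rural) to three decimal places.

Urban:
  Sum of ASFRs = 0.0292 + 0.0817 + 0.1193 + 0.1558 + 0.1143 + 0.0493 + 0.0155 = 0.5651
  TFR = 5 × 0.5651 = 2.8255
Rural:
  Sum of ASFRs = 0.0698 + 0.1317 + 0.1013 + 0.0192 + 0.0015 + 0.0000 + 0.0000 = 0.3235
  TFR = 5 × 0.3235 = 1.6175
Difference = 2.8255 − 1.6175 = 1.208

1.208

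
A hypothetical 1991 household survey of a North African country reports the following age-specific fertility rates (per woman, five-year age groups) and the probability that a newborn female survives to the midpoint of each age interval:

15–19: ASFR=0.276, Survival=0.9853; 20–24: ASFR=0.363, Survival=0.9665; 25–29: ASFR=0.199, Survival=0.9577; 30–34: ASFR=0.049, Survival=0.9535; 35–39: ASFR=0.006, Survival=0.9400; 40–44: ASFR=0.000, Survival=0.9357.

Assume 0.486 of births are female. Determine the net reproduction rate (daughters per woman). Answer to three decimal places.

Proportion female at birth = 0.486.
Survival-weighted fertility by age (5·fₓ·Sₓ):
  15–19: 5 × 0.276 × 0.9853 = 1.35971
  20–24: 5 × 0.363 × 0.9665 = 1.75420
  25–29: 5 × 0.199 × 0.9577 = 0.95291
  30–34: 5 × 0.049 × 0.9535 = 0.23361
  35–39: 5 × 0.006 × 0.9400 = 0.02820
  40–44: 5 × 0.000 × 0.9357 = 0.00000
Sum = 4.32863
NRR = 0.486 × 4.32863 = 2.10371
An NRR exceeding 1 indicates intrinsic growth under these rates.

2.104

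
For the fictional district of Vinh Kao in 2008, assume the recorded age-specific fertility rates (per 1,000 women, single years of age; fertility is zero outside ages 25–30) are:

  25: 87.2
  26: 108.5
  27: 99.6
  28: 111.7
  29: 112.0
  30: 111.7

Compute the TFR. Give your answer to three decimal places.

0.631

Sum of ASFRs = 87.2 + 108.5 + 99.6 + 111.7 + 112.0 + 111.7 = 630.7
TFR = 630.7 / 1000 = 0.6307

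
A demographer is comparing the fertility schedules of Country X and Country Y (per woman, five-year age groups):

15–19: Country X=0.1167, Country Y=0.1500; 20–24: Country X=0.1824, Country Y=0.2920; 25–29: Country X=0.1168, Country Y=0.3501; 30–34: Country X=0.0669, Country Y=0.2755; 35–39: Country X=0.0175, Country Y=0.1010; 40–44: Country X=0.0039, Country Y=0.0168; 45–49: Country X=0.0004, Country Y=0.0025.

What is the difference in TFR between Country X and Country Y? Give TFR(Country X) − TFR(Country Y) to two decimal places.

Country X:
  Sum of ASFRs = 0.1167 + 0.1824 + 0.1168 + 0.0669 + 0.0175 + 0.0039 + 0.0004 = 0.5046
  TFR = 5 × 0.5046 = 2.523
Country Y:
  Sum of ASFRs = 0.1500 + 0.2920 + 0.3501 + 0.2755 + 0.1010 + 0.0168 + 0.0025 = 1.1879
  TFR = 5 × 1.1879 = 5.9395
Difference = 2.523 − 5.9395 = -3.4165

-3.42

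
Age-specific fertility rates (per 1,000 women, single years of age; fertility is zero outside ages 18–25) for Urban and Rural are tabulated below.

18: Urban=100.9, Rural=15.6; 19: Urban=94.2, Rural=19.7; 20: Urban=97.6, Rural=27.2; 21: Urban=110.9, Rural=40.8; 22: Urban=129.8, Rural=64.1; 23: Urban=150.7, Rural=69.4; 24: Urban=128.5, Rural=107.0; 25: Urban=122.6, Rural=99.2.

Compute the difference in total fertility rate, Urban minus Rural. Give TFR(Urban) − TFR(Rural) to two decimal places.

0.49

Urban:
  Sum of ASFRs = 100.9 + 94.2 + 97.6 + 110.9 + 129.8 + 150.7 + 128.5 + 122.6 = 935.2
  TFR = 935.2 / 1000 = 0.9352
Rural:
  Sum of ASFRs = 15.6 + 19.7 + 27.2 + 40.8 + 64.1 + 69.4 + 107.0 + 99.2 = 443.0
  TFR = 443.0 / 1000 = 0.443
Difference = 0.9352 − 0.443 = 0.4922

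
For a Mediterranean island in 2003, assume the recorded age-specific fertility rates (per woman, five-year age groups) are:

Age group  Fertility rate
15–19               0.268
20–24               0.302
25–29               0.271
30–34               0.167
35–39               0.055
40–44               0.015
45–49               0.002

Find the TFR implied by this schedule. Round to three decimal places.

5.400

Sum of ASFRs = 0.268 + 0.302 + 0.271 + 0.167 + 0.055 + 0.015 + 0.002 = 1.080
TFR = 5 × 1.080 = 5.4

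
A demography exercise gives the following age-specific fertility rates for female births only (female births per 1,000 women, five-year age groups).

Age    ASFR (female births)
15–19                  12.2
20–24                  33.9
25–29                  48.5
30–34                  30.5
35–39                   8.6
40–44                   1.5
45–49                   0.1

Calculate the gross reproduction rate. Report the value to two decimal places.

Sum of female ASFRs = 12.2 + 33.9 + 48.5 + 30.5 + 8.6 + 1.5 + 0.1 = 135.3
GRR = 5 × 135.3 / 1000 = 0.6765

0.68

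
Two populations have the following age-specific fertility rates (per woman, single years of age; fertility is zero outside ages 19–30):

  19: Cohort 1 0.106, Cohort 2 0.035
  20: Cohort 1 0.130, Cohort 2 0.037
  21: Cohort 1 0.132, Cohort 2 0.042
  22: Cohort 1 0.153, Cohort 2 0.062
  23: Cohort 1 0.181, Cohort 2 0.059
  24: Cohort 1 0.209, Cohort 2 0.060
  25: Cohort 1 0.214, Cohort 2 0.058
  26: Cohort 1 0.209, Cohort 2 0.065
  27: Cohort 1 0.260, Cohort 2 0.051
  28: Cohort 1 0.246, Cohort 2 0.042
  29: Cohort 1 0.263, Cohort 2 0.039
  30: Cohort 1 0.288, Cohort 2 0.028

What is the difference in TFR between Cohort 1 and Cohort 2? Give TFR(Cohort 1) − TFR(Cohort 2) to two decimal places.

1.81

Cohort 1:
  Sum of ASFRs = 0.106 + 0.130 + 0.132 + 0.153 + 0.181 + 0.209 + 0.214 + 0.209 + 0.260 + 0.246 + 0.263 + 0.288 = 2.391
  TFR = 2.391
Cohort 2:
  Sum of ASFRs = 0.035 + 0.037 + 0.042 + 0.062 + 0.059 + 0.060 + 0.058 + 0.065 + 0.051 + 0.042 + 0.039 + 0.028 = 0.578
  TFR = 0.578
Difference = 2.391 − 0.578 = 1.813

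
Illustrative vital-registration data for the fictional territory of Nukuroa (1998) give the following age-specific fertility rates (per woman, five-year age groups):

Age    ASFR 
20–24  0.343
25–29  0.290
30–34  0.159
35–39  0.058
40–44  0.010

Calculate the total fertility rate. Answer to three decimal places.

4.300

Sum of ASFRs = 0.343 + 0.290 + 0.159 + 0.058 + 0.010 = 0.860
TFR = 5 × 0.860 = 4.3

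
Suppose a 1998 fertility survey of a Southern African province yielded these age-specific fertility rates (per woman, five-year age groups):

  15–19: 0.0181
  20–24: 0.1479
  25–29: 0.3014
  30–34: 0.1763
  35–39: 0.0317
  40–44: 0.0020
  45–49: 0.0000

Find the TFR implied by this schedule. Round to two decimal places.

Sum of ASFRs = 0.0181 + 0.1479 + 0.3014 + 0.1763 + 0.0317 + 0.0020 + 0.0000 = 0.6774
TFR = 5 × 0.6774 = 3.387

3.39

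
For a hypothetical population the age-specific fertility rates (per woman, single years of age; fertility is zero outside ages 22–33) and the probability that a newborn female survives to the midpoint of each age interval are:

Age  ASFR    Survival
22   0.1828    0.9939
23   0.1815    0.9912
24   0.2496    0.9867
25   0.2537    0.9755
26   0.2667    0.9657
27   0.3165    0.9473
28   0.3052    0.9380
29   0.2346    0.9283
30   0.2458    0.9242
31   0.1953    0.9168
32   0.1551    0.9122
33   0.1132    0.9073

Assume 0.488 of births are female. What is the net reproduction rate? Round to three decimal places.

Proportion female at birth = 0.488.
Survival-weighted fertility by age (1·fₓ·Sₓ):
  22: 1 × 0.1828 × 0.9939 = 0.18168
  23: 1 × 0.1815 × 0.9912 = 0.17990
  24: 1 × 0.2496 × 0.9867 = 0.24628
  25: 1 × 0.2537 × 0.9755 = 0.24748
  26: 1 × 0.2667 × 0.9657 = 0.25755
  27: 1 × 0.3165 × 0.9473 = 0.29982
  28: 1 × 0.3052 × 0.9380 = 0.28628
  29: 1 × 0.2346 × 0.9283 = 0.21778
  30: 1 × 0.2458 × 0.9242 = 0.22717
  31: 1 × 0.1953 × 0.9168 = 0.17905
  32: 1 × 0.1551 × 0.9122 = 0.14148
  33: 1 × 0.1132 × 0.9073 = 0.10271
Sum = 2.56718
NRR = 0.488 × 2.56718 = 1.25278

1.253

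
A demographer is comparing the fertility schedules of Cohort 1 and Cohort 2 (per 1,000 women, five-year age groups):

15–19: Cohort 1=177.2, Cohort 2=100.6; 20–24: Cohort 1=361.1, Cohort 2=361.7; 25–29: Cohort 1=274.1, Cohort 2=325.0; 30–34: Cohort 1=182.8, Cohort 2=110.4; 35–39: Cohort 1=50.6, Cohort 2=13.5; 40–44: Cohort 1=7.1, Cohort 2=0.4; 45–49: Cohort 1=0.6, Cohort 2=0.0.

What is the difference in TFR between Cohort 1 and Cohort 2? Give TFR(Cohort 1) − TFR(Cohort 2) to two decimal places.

Cohort 1:
  Sum of ASFRs = 177.2 + 361.1 + 274.1 + 182.8 + 50.6 + 7.1 + 0.6 = 1053.5
  TFR = 5 × 1053.5 / 1000 = 5.2675
Cohort 2:
  Sum of ASFRs = 100.6 + 361.7 + 325.0 + 110.4 + 13.5 + 0.4 + 0.0 = 911.6
  TFR = 5 × 911.6 / 1000 = 4.558
Difference = 5.2675 − 4.558 = 0.7095

0.71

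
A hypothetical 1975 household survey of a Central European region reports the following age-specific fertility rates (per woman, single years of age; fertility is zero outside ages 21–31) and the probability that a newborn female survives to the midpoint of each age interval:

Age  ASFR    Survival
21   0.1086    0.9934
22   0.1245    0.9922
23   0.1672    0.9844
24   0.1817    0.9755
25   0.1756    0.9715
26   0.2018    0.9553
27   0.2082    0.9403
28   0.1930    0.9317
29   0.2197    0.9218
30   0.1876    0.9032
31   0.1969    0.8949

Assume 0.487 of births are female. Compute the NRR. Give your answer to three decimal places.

0.906

Proportion female at birth = 0.487.
Per-age-group product (1 × ASFR × survival probability):
  21: 1 × 0.1086 × 0.9934 = 0.10788
  22: 1 × 0.1245 × 0.9922 = 0.12353
  23: 1 × 0.1672 × 0.9844 = 0.16459
  24: 1 × 0.1817 × 0.9755 = 0.17725
  25: 1 × 0.1756 × 0.9715 = 0.17060
  26: 1 × 0.2018 × 0.9553 = 0.19278
  27: 1 × 0.2082 × 0.9403 = 0.19577
  28: 1 × 0.1930 × 0.9317 = 0.17982
  29: 1 × 0.2197 × 0.9218 = 0.20252
  30: 1 × 0.1876 × 0.9032 = 0.16944
  31: 1 × 0.1969 × 0.8949 = 0.17621
Sum = 1.86039
NRR = 0.487 × 1.86039 = 0.90601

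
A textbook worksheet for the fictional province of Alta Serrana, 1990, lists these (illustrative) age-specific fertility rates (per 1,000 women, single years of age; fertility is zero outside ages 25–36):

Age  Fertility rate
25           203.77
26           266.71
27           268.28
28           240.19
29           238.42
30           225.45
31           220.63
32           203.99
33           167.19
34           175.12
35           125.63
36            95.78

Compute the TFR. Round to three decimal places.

Sum of ASFRs = 203.77 + 266.71 + 268.28 + 240.19 + 238.42 + 225.45 + 220.63 + 203.99 + 167.19 + 175.12 + 125.63 + 95.78 = 2431.16
TFR = 2431.16 / 1000 = 2.43116

2.431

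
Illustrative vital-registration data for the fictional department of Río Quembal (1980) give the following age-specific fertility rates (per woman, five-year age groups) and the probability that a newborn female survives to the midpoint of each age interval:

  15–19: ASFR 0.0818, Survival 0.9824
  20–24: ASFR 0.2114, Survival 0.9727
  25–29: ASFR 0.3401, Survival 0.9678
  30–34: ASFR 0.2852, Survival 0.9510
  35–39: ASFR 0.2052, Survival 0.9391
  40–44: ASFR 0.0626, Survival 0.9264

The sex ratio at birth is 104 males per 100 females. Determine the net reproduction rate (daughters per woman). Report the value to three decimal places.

Proportion female at birth = 100 / (100 + 104) = 0.49020.
Weighting each age-specific rate by interval width and survival:
  15–19: 5 × 0.0818 × 0.9824 = 0.40180
  20–24: 5 × 0.2114 × 0.9727 = 1.02814
  25–29: 5 × 0.3401 × 0.9678 = 1.64574
  30–34: 5 × 0.2852 × 0.9510 = 1.35613
  35–39: 5 × 0.2052 × 0.9391 = 0.96352
  40–44: 5 × 0.0626 × 0.9264 = 0.28996
Sum = 5.68529
NRR = 0.49020 × 5.68529 = 2.78693
With NRR above 1 the population is above replacement fertility.

2.787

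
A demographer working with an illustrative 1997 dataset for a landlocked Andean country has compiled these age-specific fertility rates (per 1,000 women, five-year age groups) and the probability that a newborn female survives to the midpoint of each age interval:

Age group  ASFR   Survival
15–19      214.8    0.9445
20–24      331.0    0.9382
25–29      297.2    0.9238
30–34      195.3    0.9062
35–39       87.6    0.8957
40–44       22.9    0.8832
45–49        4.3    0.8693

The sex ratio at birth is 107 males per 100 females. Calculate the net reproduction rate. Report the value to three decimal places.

2.578

Proportion female at birth = 100 / (100 + 107) = 0.48309.
Each age group contributes 5 × ASFR × survival:
  15–19: 5 × 214.8/1000 × 0.9445 = 1.01439
  20–24: 5 × 331.0/1000 × 0.9382 = 1.55272
  25–29: 5 × 297.2/1000 × 0.9238 = 1.37277
  30–34: 5 × 195.3/1000 × 0.9062 = 0.88490
  35–39: 5 × 87.6/1000 × 0.8957 = 0.39232
  40–44: 5 × 22.9/1000 × 0.8832 = 0.10113
  45–49: 5 × 4.3/1000 × 0.8693 = 0.01869
Sum = 5.33692
NRR = 0.48309 × 5.33692 = 2.57821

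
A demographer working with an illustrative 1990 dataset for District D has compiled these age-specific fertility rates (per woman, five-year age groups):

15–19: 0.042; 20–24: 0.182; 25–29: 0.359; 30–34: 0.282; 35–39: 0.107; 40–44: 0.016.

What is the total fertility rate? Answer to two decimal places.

4.94

Sum of ASFRs = 0.042 + 0.182 + 0.359 + 0.282 + 0.107 + 0.016 = 0.988
TFR = 5 × 0.988 = 4.94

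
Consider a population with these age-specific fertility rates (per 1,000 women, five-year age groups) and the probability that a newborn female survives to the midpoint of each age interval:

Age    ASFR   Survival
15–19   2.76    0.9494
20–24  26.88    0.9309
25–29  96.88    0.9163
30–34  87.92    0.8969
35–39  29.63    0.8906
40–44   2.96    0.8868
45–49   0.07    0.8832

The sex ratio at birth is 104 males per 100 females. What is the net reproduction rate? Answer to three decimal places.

0.550

Proportion female at birth = 100 / (100 + 104) = 0.49020.
Weighting each age-specific rate by interval width and survival:
  15–19: 5 × 2.76/1000 × 0.9494 = 0.01310
  20–24: 5 × 26.88/1000 × 0.9309 = 0.12511
  25–29: 5 × 96.88/1000 × 0.9163 = 0.44386
  30–34: 5 × 87.92/1000 × 0.8969 = 0.39428
  35–39: 5 × 29.63/1000 × 0.8906 = 0.13194
  40–44: 5 × 2.96/1000 × 0.8868 = 0.01312
  45–49: 5 × 0.07/1000 × 0.8832 = 0.00031
Sum = 1.12172
NRR = 0.49020 × 1.12172 = 0.54987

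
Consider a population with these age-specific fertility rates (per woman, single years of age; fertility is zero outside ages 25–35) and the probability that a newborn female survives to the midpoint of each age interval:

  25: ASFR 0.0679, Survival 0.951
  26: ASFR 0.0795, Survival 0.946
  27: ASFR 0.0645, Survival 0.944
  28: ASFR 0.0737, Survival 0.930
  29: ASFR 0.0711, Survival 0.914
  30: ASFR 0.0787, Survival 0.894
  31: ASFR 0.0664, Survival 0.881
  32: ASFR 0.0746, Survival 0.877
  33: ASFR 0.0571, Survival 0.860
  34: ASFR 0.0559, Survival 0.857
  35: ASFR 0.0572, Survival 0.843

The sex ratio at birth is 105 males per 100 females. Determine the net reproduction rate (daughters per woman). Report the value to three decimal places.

Proportion female at birth = 100 / (100 + 105) = 0.48780.
Each age group contributes 1 × ASFR × survival:
  25: 1 × 0.0679 × 0.951 = 0.06457
  26: 1 × 0.0795 × 0.946 = 0.07521
  27: 1 × 0.0645 × 0.944 = 0.06089
  28: 1 × 0.0737 × 0.930 = 0.06854
  29: 1 × 0.0711 × 0.914 = 0.06499
  30: 1 × 0.0787 × 0.894 = 0.07036
  31: 1 × 0.0664 × 0.881 = 0.05850
  32: 1 × 0.0746 × 0.877 = 0.06542
  33: 1 × 0.0571 × 0.860 = 0.04911
  34: 1 × 0.0559 × 0.857 = 0.04791
  35: 1 × 0.0572 × 0.843 = 0.04822
Sum = 0.67372
NRR = 0.48780 × 0.67372 = 0.32864

0.329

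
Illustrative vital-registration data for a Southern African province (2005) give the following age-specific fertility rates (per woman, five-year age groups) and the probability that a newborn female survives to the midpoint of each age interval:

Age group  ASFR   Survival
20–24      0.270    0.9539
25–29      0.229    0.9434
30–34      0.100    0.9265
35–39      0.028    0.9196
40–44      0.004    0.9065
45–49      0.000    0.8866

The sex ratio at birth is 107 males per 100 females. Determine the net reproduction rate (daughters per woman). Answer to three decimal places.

1.439

Proportion female at birth = 100 / (100 + 107) = 0.48309.
Survival-weighted fertility by age (5·fₓ·Sₓ):
  20–24: 5 × 0.270 × 0.9539 = 1.28777
  25–29: 5 × 0.229 × 0.9434 = 1.08019
  30–34: 5 × 0.100 × 0.9265 = 0.46325
  35–39: 5 × 0.028 × 0.9196 = 0.12874
  40–44: 5 × 0.004 × 0.9065 = 0.01813
  45–49: 5 × 0.000 × 0.8866 = 0.00000
Sum = 2.97808
NRR = 0.48309 × 2.97808 = 1.43868
NRR > 1, so each generation more than replaces itself.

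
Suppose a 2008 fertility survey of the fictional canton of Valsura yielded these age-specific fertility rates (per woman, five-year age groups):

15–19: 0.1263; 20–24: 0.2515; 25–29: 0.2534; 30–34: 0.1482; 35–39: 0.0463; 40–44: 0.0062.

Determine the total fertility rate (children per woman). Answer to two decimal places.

Sum of ASFRs = 0.1263 + 0.2515 + 0.2534 + 0.1482 + 0.0463 + 0.0062 = 0.8319
TFR = 5 × 0.8319 = 4.1595

4.16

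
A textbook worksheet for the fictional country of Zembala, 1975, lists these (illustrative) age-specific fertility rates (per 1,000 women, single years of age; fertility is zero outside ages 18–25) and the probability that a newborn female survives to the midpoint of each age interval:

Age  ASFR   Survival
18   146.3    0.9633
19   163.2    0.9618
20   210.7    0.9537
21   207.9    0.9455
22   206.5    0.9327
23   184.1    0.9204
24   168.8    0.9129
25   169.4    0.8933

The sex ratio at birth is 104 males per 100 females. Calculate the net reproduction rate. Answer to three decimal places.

Proportion female at birth = 100 / (100 + 104) = 0.49020.
Weighting each age-specific rate by interval width and survival:
  18: 1 × 146.3/1000 × 0.9633 = 0.14093
  19: 1 × 163.2/1000 × 0.9618 = 0.15697
  20: 1 × 210.7/1000 × 0.9537 = 0.20094
  21: 1 × 207.9/1000 × 0.9455 = 0.19657
  22: 1 × 206.5/1000 × 0.9327 = 0.19260
  23: 1 × 184.1/1000 × 0.9204 = 0.16945
  24: 1 × 168.8/1000 × 0.9129 = 0.15410
  25: 1 × 169.4/1000 × 0.8933 = 0.15133
Sum = 1.36289
NRR = 0.49020 × 1.36289 = 0.66809
NRR < 1, so the cohort does not fully replace itself.

0.668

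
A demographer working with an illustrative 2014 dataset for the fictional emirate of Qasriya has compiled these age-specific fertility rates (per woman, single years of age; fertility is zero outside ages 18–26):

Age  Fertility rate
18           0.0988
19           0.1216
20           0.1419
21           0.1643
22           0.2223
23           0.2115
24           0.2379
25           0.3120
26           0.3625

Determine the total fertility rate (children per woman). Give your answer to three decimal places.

Sum of ASFRs = 0.0988 + 0.1216 + 0.1419 + 0.1643 + 0.2223 + 0.2115 + 0.2379 + 0.3120 + 0.3625 = 1.8728
TFR = 1.8728

1.873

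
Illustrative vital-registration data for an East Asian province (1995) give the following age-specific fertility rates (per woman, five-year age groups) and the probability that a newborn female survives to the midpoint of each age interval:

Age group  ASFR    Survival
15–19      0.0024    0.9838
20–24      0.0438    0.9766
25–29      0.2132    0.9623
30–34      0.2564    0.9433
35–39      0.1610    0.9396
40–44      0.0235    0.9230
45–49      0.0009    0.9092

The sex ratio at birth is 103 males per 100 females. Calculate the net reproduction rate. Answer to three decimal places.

1.640

Proportion female at birth = 100 / (100 + 103) = 0.49261.
Each age group contributes 5 × ASFR × survival:
  15–19: 5 × 0.0024 × 0.9838 = 0.01181
  20–24: 5 × 0.0438 × 0.9766 = 0.21388
  25–29: 5 × 0.2132 × 0.9623 = 1.02581
  30–34: 5 × 0.2564 × 0.9433 = 1.20931
  35–39: 5 × 0.1610 × 0.9396 = 0.75638
  40–44: 5 × 0.0235 × 0.9230 = 0.10845
  45–49: 5 × 0.0009 × 0.9092 = 0.00409
Sum = 3.32973
NRR = 0.49261 × 3.32973 = 1.64026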